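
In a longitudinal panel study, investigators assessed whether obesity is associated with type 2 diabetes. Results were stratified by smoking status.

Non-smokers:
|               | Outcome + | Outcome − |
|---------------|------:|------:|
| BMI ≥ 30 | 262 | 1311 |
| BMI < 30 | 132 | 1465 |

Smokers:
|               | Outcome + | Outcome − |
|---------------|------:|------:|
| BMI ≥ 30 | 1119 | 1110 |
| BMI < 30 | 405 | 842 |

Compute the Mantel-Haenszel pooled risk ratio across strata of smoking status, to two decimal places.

RR_MH = Σ(aᵢ·n₀ᵢ/nᵢ) / Σ(cᵢ·n₁ᵢ/nᵢ), with n₁ᵢ = aᵢ+bᵢ (exposed), n₀ᵢ = cᵢ+dᵢ (unexposed), nᵢ = n₁ᵢ+n₀ᵢ.
Stratum 1 (Non-smokers): n₁ = 1573, n₀ = 1597, n = 3170; a·n₀/n = 262·1597/3170 = 131.9918; c·n₁/n = 132·1573/3170 = 65.5003
Stratum 2 (Smokers): n₁ = 2229, n₀ = 1247, n = 3476; a·n₀/n = 1119·1247/3476 = 401.4364; c·n₁/n = 405·2229/3476 = 259.7080
RR_MH = (131.9918 + 401.4364) / (65.5003 + 259.7080) = 533.4282 / 325.2083 = 1.64027

1.64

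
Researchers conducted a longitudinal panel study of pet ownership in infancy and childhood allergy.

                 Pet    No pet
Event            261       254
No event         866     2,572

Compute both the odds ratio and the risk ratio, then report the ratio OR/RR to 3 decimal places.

1.184

Reading the table with exposure as columns: a = 261 (Pet, case), b = 866 (Pet, non-case), c = 254 (No pet, case), d = 2572.
OR = (261·2572)/(866·254) = 671292/219964 = 3.05183
Risk in exposed = 261/1127 = 0.23159; risk in unexposed = 254/2826 = 0.08988; RR = 2.57665
OR/RR = 3.05183 / 2.57665 = 1.18442
The outcome is not rare, so the OR lies further from 1 than the RR.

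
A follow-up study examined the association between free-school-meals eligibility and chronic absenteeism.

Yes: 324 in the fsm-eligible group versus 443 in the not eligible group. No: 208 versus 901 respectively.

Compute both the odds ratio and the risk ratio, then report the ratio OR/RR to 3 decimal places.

From the description: a = 324, b = 208, c = 443, d = 901.
OR = (324·901)/(208·443) = 291924/92144 = 3.16813
Risk in exposed = 324/532 = 0.60902; risk in unexposed = 443/1344 = 0.32961; RR = 1.84769
OR/RR = 3.16813 / 1.84769 = 1.71464
The outcome is not rare, so the OR lies further from 1 than the RR.

1.715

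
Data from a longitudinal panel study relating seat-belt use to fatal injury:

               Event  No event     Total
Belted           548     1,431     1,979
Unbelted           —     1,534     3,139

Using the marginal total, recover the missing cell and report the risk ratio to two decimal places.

0.54

The missing cell is in the unexposed row: 3139 − 1534 = 1605.
So a = 548, b = 1431, c = 1605, d = 1534.
RR = [a/(a+b)] / [c/(c+d)] = (548/1979) / (1605/3139) = 0.27691/0.51131 = 0.54157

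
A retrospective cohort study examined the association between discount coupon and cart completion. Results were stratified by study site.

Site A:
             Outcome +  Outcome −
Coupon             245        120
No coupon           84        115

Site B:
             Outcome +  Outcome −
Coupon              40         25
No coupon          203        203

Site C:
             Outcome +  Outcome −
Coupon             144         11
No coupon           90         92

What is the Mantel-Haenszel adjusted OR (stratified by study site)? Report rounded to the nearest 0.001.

OR_MH = Σ(aᵢdᵢ/nᵢ) / Σ(bᵢcᵢ/nᵢ), where nᵢ is the stratum total.
Stratum 1 (Site A): n = 564; a·d/n = 245·115/564 = 49.9557; b·c/n = 120·84/564 = 17.8723
Stratum 2 (Site B): n = 471; a·d/n = 40·203/471 = 17.2399; b·c/n = 25·203/471 = 10.7749
Stratum 3 (Site C): n = 337; a·d/n = 144·92/337 = 39.3116; b·c/n = 11·90/337 = 2.9377
OR_MH = (49.9557 + 17.2399 + 39.3116) / (17.8723 + 10.7749 + 2.9377) = 106.5072 / 31.5850 = 3.37208

3.372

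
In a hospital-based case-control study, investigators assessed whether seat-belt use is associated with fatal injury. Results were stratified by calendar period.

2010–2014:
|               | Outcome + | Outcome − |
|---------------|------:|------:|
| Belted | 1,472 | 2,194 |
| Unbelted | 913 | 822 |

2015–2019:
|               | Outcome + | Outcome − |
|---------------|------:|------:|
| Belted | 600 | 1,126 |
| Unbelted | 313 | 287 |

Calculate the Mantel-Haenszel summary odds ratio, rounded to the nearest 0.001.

OR_MH = Σ(aᵢdᵢ/nᵢ) / Σ(bᵢcᵢ/nᵢ), where nᵢ is the stratum total.
Stratum 1 (2010–2014): n = 5401; a·d/n = 1472·822/5401 = 224.0296; b·c/n = 2194·913/5401 = 370.8798
Stratum 2 (2015–2019): n = 2326; a·d/n = 600·287/2326 = 74.0327; b·c/n = 1126·313/2326 = 151.5211
OR_MH = (224.0296 + 74.0327) / (370.8798 + 151.5211) = 298.0623 / 522.4009 = 0.57056

0.571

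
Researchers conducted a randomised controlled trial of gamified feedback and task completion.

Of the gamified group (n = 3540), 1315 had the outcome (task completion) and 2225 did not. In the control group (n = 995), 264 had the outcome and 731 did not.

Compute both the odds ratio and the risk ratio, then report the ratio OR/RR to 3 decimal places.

From the description: a = 1315, b = 2225, c = 264, d = 731.
OR = (1315·731)/(2225·264) = 961265/587400 = 1.63647
Risk in exposed = 1315/3540 = 0.37147; risk in unexposed = 264/995 = 0.26533; RR = 1.40004
OR/RR = 1.63647 / 1.40004 = 1.16887
The outcome is not rare, so the OR lies further from 1 than the RR.

1.169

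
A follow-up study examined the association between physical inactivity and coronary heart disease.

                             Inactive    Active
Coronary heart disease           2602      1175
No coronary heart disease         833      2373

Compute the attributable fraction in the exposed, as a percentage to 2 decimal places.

56.28

Reading the table with exposure as columns: a = 2602 (Inactive, case), b = 833 (Inactive, non-case), c = 1175 (Active, case), d = 2373.
Risk in exposed = 2602/3435 = 0.75750; risk in unexposed = 1175/3548 = 0.33117.
RR = 0.75750/0.33117 = 2.28732
AR% = (RR − 1)/RR × 100 = (2.28732 − 1)/2.28732 × 100 = 56.2806%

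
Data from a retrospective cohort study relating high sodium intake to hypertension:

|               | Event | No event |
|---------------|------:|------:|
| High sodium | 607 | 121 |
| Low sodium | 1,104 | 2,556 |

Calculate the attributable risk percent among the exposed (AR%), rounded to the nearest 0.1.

63.8

Cells: a = 607, b = 121, c = 1104, d = 2556.
Risk in exposed = 607/728 = 0.83379; risk in unexposed = 1104/3660 = 0.30164.
RR = 0.83379/0.30164 = 2.76420
AR% = (RR − 1)/RR × 100 = (2.76420 − 1)/2.76420 × 100 = 63.8232%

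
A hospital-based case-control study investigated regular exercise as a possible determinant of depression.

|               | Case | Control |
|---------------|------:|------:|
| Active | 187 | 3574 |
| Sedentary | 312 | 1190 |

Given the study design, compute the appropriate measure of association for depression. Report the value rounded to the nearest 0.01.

Cells: a = 187, b = 3574, c = 312, d = 1190.
This is a hospital-based case-control study: participants were sampled on outcome status, so risks in the source population cannot be estimated directly — relative risk is not valid here. The odds ratio is the appropriate measure.
OR = (a·d)/(b·c) = (187 × 1190) / (3574 × 312) = 222530 / 1115088 = 0.19956

0.20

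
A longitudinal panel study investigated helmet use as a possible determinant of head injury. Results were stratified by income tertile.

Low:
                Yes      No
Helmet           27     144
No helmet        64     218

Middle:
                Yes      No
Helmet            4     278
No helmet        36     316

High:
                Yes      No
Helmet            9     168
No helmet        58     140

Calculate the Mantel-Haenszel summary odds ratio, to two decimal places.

0.30

OR_MH = Σ(aᵢdᵢ/nᵢ) / Σ(bᵢcᵢ/nᵢ), where nᵢ is the stratum total.
Stratum 1 (Low): n = 453; a·d/n = 27·218/453 = 12.9934; b·c/n = 144·64/453 = 20.3444
Stratum 2 (Middle): n = 634; a·d/n = 4·316/634 = 1.9937; b·c/n = 278·36/634 = 15.7855
Stratum 3 (High): n = 375; a·d/n = 9·140/375 = 3.3600; b·c/n = 168·58/375 = 25.9840
OR_MH = (12.9934 + 1.9937 + 3.3600) / (20.3444 + 15.7855 + 25.9840) = 18.3471 / 62.1139 = 0.29538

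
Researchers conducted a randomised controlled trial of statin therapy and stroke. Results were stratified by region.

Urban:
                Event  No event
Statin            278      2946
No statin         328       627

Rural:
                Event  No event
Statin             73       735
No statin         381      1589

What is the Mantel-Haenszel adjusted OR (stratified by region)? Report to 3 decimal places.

OR_MH = Σ(aᵢdᵢ/nᵢ) / Σ(bᵢcᵢ/nᵢ), where nᵢ is the stratum total.
Stratum 1 (Urban): n = 4179; a·d/n = 278·627/4179 = 41.7100; b·c/n = 2946·328/4179 = 231.2247
Stratum 2 (Rural): n = 2778; a·d/n = 73·1589/2778 = 41.7556; b·c/n = 735·381/2778 = 100.8045
OR_MH = (41.7100 + 41.7556) / (231.2247 + 100.8045) = 83.4656 / 332.0292 = 0.25138

0.251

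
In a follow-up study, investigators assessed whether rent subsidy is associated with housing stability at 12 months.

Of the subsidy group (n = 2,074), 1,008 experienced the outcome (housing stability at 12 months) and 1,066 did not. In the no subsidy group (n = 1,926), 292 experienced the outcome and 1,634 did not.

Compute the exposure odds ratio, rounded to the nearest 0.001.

5.291

From the description: a = 1008, b = 1066, c = 292, d = 1634.
OR = (a·d)/(b·c) = (1008 × 1634) / (1066 × 292) = 1647072 / 311272 = 5.29142
The odds of housing stability at 12 months are about 5.29 times as high in the subsidy group.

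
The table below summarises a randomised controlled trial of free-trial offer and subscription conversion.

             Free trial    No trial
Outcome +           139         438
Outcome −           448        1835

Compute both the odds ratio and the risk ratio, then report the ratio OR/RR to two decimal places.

Reading the table with exposure as columns: a = 139 (Free trial, case), b = 448 (Free trial, non-case), c = 438 (No trial, case), d = 1835.
OR = (139·1835)/(448·438) = 255065/196224 = 1.29987
Risk in exposed = 139/587 = 0.23680; risk in unexposed = 438/2273 = 0.19270; RR = 1.22886
OR/RR = 1.29987 / 1.22886 = 1.05778
The outcome is not rare, so the OR lies further from 1 than the RR.

1.06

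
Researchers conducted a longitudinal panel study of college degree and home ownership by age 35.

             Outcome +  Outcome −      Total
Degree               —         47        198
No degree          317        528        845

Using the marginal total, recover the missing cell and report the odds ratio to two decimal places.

5.35

The missing cell is in the exposed row: 198 − 47 = 151.
So a = 151, b = 47, c = 317, d = 528.
OR = (a·d)/(b·c) = (151 × 528) / (47 × 317) = 79728 / 14899 = 5.35123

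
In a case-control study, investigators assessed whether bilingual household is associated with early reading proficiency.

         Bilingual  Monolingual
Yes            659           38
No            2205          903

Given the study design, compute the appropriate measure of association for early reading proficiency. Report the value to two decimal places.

Reading the table with exposure as columns: a = 659 (Bilingual, case), b = 2205 (Bilingual, non-case), c = 38 (Monolingual, case), d = 903.
This is a case-control study: participants were sampled on outcome status, so risks in the source population cannot be estimated directly — relative risk is not valid here. The odds ratio is the appropriate measure.
OR = (a·d)/(b·c) = (659 × 903) / (2205 × 38) = 595077 / 83790 = 7.10201

7.10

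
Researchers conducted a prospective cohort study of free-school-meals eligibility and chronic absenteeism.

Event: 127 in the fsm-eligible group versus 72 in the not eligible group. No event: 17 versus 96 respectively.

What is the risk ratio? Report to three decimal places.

2.058

From the description: a = 127, b = 17, c = 72, d = 96.
Risk in exposed = 127/144 = 0.88194; risk in unexposed = 72/168 = 0.42857.
RR = 0.88194 / 0.42857 = 2.05787
The risk among the exposed is 2.06 times that among the unexposed.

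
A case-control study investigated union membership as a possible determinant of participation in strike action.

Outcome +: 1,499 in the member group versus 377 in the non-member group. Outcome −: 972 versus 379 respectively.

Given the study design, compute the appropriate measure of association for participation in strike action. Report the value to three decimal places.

From the description: a = 1499, b = 972, c = 377, d = 379.
This is a case-control study: participants were sampled on outcome status, so risks in the source population cannot be estimated directly — relative risk is not valid here. The odds ratio is the appropriate measure.
OR = (a·d)/(b·c) = (1499 × 379) / (972 × 377) = 568121 / 366444 = 1.55036

1.550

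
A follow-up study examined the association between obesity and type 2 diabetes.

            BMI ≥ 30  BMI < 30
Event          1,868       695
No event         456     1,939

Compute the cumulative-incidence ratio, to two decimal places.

3.05

Reading the table with exposure as columns: a = 1868 (BMI ≥ 30, case), b = 456 (BMI ≥ 30, non-case), c = 695 (BMI < 30, case), d = 1939.
Risk in exposed = 1868/2324 = 0.80379; risk in unexposed = 695/2634 = 0.26386.
RR = 0.80379 / 0.26386 = 3.04629
The risk among the exposed is 3.05 times that among the unexposed.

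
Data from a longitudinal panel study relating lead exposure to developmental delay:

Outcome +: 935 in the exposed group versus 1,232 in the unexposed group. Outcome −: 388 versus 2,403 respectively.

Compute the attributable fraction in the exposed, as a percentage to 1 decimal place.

52.0

From the description: a = 935, b = 388, c = 1232, d = 2403.
Risk in exposed = 935/1323 = 0.70673; risk in unexposed = 1232/3635 = 0.33893.
RR = 0.70673/0.33893 = 2.08519
AR% = (RR − 1)/RR × 100 = (2.08519 − 1)/2.08519 × 100 = 52.0427%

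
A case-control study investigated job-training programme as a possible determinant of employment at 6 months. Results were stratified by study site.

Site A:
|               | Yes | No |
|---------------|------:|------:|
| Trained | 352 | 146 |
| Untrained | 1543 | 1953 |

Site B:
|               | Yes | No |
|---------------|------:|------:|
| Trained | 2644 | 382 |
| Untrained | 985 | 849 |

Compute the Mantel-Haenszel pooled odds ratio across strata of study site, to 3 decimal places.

OR_MH = Σ(aᵢdᵢ/nᵢ) / Σ(bᵢcᵢ/nᵢ), where nᵢ is the stratum total.
Stratum 1 (Site A): n = 3994; a·d/n = 352·1953/3994 = 172.1222; b·c/n = 146·1543/3994 = 56.4041
Stratum 2 (Site B): n = 4860; a·d/n = 2644·849/4860 = 461.8840; b·c/n = 382·985/4860 = 77.4218
OR_MH = (172.1222 + 461.8840) / (56.4041 + 77.4218) = 634.0061 / 133.8259 = 4.73754

4.738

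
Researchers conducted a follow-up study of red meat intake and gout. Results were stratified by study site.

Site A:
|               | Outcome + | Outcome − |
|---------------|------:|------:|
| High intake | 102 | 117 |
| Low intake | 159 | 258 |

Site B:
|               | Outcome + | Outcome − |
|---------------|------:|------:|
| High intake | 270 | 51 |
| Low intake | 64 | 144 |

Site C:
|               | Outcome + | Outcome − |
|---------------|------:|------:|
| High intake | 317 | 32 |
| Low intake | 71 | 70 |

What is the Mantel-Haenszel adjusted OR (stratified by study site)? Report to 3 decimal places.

3.998

OR_MH = Σ(aᵢdᵢ/nᵢ) / Σ(bᵢcᵢ/nᵢ), where nᵢ is the stratum total.
Stratum 1 (Site A): n = 636; a·d/n = 102·258/636 = 41.3774; b·c/n = 117·159/636 = 29.2500
Stratum 2 (Site B): n = 529; a·d/n = 270·144/529 = 73.4972; b·c/n = 51·64/529 = 6.1701
Stratum 3 (Site C): n = 490; a·d/n = 317·70/490 = 45.2857; b·c/n = 32·71/490 = 4.6367
OR_MH = (41.3774 + 73.4972 + 45.2857) / (29.2500 + 6.1701 + 4.6367) = 160.1602 / 40.0569 = 3.99832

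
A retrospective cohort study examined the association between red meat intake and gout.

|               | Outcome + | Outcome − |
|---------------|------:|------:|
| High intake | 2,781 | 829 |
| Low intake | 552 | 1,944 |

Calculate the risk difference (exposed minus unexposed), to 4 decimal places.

0.5492

Cells: a = 2781, b = 829, c = 552, d = 1944.
Risk in exposed = 2781/3610 = 0.770360; risk in unexposed = 552/2496 = 0.221154.
Risk difference = 0.770360 − 0.221154 = 0.549206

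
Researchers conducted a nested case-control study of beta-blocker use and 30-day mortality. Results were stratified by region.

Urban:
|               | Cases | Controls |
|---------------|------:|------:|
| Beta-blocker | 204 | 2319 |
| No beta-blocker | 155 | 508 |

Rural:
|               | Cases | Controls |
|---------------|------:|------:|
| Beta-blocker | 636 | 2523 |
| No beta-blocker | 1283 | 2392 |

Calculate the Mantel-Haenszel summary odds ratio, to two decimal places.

OR_MH = Σ(aᵢdᵢ/nᵢ) / Σ(bᵢcᵢ/nᵢ), where nᵢ is the stratum total.
Stratum 1 (Urban): n = 3186; a·d/n = 204·508/3186 = 32.5273; b·c/n = 2319·155/3186 = 112.8202
Stratum 2 (Rural): n = 6834; a·d/n = 636·2392/6834 = 222.6093; b·c/n = 2523·1283/6834 = 473.6624
OR_MH = (32.5273 + 222.6093) / (112.8202 + 473.6624) = 255.1366 / 586.4826 = 0.43503

0.44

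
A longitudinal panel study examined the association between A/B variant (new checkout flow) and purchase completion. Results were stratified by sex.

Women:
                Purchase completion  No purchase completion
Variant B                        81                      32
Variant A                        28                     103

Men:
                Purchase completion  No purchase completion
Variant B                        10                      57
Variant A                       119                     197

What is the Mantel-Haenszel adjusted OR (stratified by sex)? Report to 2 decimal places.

1.84

OR_MH = Σ(aᵢdᵢ/nᵢ) / Σ(bᵢcᵢ/nᵢ), where nᵢ is the stratum total.
Stratum 1 (Women): n = 244; a·d/n = 81·103/244 = 34.1926; b·c/n = 32·28/244 = 3.6721
Stratum 2 (Men): n = 383; a·d/n = 10·197/383 = 5.1436; b·c/n = 57·119/383 = 17.7102
OR_MH = (34.1926 + 5.1436) / (3.6721 + 17.7102) = 39.3362 / 21.3823 = 1.83966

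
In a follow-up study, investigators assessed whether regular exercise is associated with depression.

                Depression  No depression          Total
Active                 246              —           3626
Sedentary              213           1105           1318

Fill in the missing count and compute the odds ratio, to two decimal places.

The missing cell is in the exposed row: 3626 − 246 = 3380.
So a = 246, b = 3380, c = 213, d = 1105.
OR = (a·d)/(b·c) = (246 × 1105) / (3380 × 213) = 271830 / 719940 = 0.37757

0.38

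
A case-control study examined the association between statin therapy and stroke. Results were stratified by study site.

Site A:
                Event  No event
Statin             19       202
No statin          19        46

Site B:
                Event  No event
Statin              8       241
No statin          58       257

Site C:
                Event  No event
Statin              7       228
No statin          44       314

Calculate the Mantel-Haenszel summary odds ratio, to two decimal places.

0.19

OR_MH = Σ(aᵢdᵢ/nᵢ) / Σ(bᵢcᵢ/nᵢ), where nᵢ is the stratum total.
Stratum 1 (Site A): n = 286; a·d/n = 19·46/286 = 3.0559; b·c/n = 202·19/286 = 13.4196
Stratum 2 (Site B): n = 564; a·d/n = 8·257/564 = 3.6454; b·c/n = 241·58/564 = 24.7837
Stratum 3 (Site C): n = 593; a·d/n = 7·314/593 = 3.7066; b·c/n = 228·44/593 = 16.9174
OR_MH = (3.0559 + 3.6454 + 3.7066) / (13.4196 + 24.7837 + 16.9174) = 10.4079 / 55.1206 = 0.18882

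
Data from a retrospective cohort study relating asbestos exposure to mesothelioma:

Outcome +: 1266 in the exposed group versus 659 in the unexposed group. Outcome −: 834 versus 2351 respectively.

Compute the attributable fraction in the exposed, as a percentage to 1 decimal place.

From the description: a = 1266, b = 834, c = 659, d = 2351.
Risk in exposed = 1266/2100 = 0.60286; risk in unexposed = 659/3010 = 0.21894.
RR = 0.60286/0.21894 = 2.75357
AR% = (RR − 1)/RR × 100 = (2.75357 − 1)/2.75357 × 100 = 63.6835%

63.7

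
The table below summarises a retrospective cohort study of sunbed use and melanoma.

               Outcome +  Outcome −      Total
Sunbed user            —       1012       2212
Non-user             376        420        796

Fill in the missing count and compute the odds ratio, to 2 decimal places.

The missing cell is in the exposed row: 2212 − 1012 = 1200.
So a = 1200, b = 1012, c = 376, d = 420.
OR = (a·d)/(b·c) = (1200 × 420) / (1012 × 376) = 504000 / 380512 = 1.32453

1.32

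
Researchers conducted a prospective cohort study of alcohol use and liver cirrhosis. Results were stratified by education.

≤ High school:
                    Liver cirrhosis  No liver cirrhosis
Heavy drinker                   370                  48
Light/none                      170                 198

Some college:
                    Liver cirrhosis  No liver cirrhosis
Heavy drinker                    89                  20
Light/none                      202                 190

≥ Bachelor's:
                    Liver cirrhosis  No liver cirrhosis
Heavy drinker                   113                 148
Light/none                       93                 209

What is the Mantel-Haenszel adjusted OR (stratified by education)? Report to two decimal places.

3.94

OR_MH = Σ(aᵢdᵢ/nᵢ) / Σ(bᵢcᵢ/nᵢ), where nᵢ is the stratum total.
Stratum 1 (≤ High school): n = 786; a·d/n = 370·198/786 = 93.2061; b·c/n = 48·170/786 = 10.3817
Stratum 2 (Some college): n = 501; a·d/n = 89·190/501 = 33.7525; b·c/n = 20·202/501 = 8.0639
Stratum 3 (≥ Bachelor's): n = 563; a·d/n = 113·209/563 = 41.9485; b·c/n = 148·93/563 = 24.4476
OR_MH = (93.2061 + 33.7525 + 41.9485) / (10.3817 + 8.0639 + 24.4476) = 168.9071 / 42.8932 = 3.93786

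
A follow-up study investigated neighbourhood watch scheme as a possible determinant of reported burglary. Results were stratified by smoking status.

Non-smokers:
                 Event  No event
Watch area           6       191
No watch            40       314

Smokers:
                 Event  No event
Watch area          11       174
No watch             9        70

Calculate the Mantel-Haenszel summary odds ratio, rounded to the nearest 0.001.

0.320

OR_MH = Σ(aᵢdᵢ/nᵢ) / Σ(bᵢcᵢ/nᵢ), where nᵢ is the stratum total.
Stratum 1 (Non-smokers): n = 551; a·d/n = 6·314/551 = 3.4192; b·c/n = 191·40/551 = 13.8657
Stratum 2 (Smokers): n = 264; a·d/n = 11·70/264 = 2.9167; b·c/n = 174·9/264 = 5.9318
OR_MH = (3.4192 + 2.9167) / (13.8657 + 5.9318) = 6.3359 / 19.7975 = 0.32004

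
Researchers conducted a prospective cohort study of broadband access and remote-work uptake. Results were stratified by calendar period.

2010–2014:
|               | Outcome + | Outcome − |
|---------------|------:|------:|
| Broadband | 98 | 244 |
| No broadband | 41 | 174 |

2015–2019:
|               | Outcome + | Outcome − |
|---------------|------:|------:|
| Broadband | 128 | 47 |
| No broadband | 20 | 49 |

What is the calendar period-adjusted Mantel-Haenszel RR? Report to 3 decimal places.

1.873

RR_MH = Σ(aᵢ·n₀ᵢ/nᵢ) / Σ(cᵢ·n₁ᵢ/nᵢ), with n₁ᵢ = aᵢ+bᵢ (exposed), n₀ᵢ = cᵢ+dᵢ (unexposed), nᵢ = n₁ᵢ+n₀ᵢ.
Stratum 1 (2010–2014): n₁ = 342, n₀ = 215, n = 557; a·n₀/n = 98·215/557 = 37.8276; c·n₁/n = 41·342/557 = 25.1741
Stratum 2 (2015–2019): n₁ = 175, n₀ = 69, n = 244; a·n₀/n = 128·69/244 = 36.1967; c·n₁/n = 20·175/244 = 14.3443
RR_MH = (37.8276 + 36.1967) / (25.1741 + 14.3443) = 74.0244 / 39.5184 = 1.87316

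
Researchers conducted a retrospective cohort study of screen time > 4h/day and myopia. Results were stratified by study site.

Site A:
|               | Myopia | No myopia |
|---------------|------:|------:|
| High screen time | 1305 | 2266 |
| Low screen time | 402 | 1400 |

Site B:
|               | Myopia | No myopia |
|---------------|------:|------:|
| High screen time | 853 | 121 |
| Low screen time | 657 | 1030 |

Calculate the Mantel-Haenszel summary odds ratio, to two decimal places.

OR_MH = Σ(aᵢdᵢ/nᵢ) / Σ(bᵢcᵢ/nᵢ), where nᵢ is the stratum total.
Stratum 1 (Site A): n = 5373; a·d/n = 1305·1400/5373 = 340.0335; b·c/n = 2266·402/5373 = 169.5388
Stratum 2 (Site B): n = 2661; a·d/n = 853·1030/2661 = 330.1729; b·c/n = 121·657/2661 = 29.8749
OR_MH = (340.0335 + 330.1729) / (169.5388 + 29.8749) = 670.2064 / 199.4137 = 3.36088

3.36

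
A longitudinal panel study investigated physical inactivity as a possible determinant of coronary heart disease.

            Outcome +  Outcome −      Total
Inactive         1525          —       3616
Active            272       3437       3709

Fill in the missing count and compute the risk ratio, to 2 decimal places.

The missing cell is in the exposed row: 3616 − 1525 = 2091.
So a = 1525, b = 2091, c = 272, d = 3437.
RR = [a/(a+b)] / [c/(c+d)] = (1525/3616) / (272/3709) = 0.42174/0.07334 = 5.75081

5.75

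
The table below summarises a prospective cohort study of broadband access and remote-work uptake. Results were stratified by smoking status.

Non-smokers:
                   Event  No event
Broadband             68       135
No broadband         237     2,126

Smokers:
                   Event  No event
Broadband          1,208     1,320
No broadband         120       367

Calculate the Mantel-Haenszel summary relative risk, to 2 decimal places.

2.16

RR_MH = Σ(aᵢ·n₀ᵢ/nᵢ) / Σ(cᵢ·n₁ᵢ/nᵢ), with n₁ᵢ = aᵢ+bᵢ (exposed), n₀ᵢ = cᵢ+dᵢ (unexposed), nᵢ = n₁ᵢ+n₀ᵢ.
Stratum 1 (Non-smokers): n₁ = 203, n₀ = 2363, n = 2566; a·n₀/n = 68·2363/2566 = 62.6204; c·n₁/n = 237·203/2566 = 18.7494
Stratum 2 (Smokers): n₁ = 2528, n₀ = 487, n = 3015; a·n₀/n = 1208·487/3015 = 195.1231; c·n₁/n = 120·2528/3015 = 100.6169
RR_MH = (62.6204 + 195.1231) / (18.7494 + 100.6169) = 257.7435 / 119.3663 = 2.15926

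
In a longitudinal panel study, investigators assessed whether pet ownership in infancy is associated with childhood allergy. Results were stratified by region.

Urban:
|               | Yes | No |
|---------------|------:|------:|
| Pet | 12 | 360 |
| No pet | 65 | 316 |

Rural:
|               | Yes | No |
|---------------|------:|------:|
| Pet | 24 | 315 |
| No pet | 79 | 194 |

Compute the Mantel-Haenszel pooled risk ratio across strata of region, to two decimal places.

0.22

RR_MH = Σ(aᵢ·n₀ᵢ/nᵢ) / Σ(cᵢ·n₁ᵢ/nᵢ), with n₁ᵢ = aᵢ+bᵢ (exposed), n₀ᵢ = cᵢ+dᵢ (unexposed), nᵢ = n₁ᵢ+n₀ᵢ.
Stratum 1 (Urban): n₁ = 372, n₀ = 381, n = 753; a·n₀/n = 12·381/753 = 6.0717; c·n₁/n = 65·372/753 = 32.1116
Stratum 2 (Rural): n₁ = 339, n₀ = 273, n = 612; a·n₀/n = 24·273/612 = 10.7059; c·n₁/n = 79·339/612 = 43.7598
RR_MH = (6.0717 + 10.7059) / (32.1116 + 43.7598) = 16.7776 / 75.8714 = 0.22113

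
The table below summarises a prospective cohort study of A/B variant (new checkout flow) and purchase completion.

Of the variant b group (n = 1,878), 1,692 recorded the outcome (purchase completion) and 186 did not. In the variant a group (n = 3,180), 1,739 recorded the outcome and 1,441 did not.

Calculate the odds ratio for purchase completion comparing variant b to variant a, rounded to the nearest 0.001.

7.538

From the description: a = 1692, b = 186, c = 1739, d = 1441.
OR = (a·d)/(b·c) = (1692 × 1441) / (186 × 1739) = 2438172 / 323454 = 7.53793
The odds of purchase completion are about 7.54 times as high in the variant b group.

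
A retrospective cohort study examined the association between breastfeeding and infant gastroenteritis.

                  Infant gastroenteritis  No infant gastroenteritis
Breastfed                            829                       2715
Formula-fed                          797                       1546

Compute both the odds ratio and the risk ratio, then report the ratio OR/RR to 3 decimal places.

Cells: a = 829, b = 2715, c = 797, d = 1546.
OR = (829·1546)/(2715·797) = 1281634/2163855 = 0.59229
Risk in exposed = 829/3544 = 0.23392; risk in unexposed = 797/2343 = 0.34016; RR = 0.68766
OR/RR = 0.59229 / 0.68766 = 0.86131
The outcome is not rare, so the OR lies further from 1 than the RR.

0.861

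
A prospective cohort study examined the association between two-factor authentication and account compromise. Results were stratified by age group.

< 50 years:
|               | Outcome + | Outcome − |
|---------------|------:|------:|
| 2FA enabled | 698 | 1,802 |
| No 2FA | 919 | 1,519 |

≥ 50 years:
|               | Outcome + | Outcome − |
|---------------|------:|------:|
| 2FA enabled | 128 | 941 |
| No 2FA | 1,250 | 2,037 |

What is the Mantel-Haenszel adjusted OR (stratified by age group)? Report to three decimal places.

0.454

OR_MH = Σ(aᵢdᵢ/nᵢ) / Σ(bᵢcᵢ/nᵢ), where nᵢ is the stratum total.
Stratum 1 (< 50 years): n = 4938; a·d/n = 698·1519/4938 = 214.7149; b·c/n = 1802·919/4938 = 335.3661
Stratum 2 (≥ 50 years): n = 4356; a·d/n = 128·2037/4356 = 59.8567; b·c/n = 941·1250/4356 = 270.0298
OR_MH = (214.7149 + 59.8567) / (335.3661 + 270.0298) = 274.5716 / 605.3960 = 0.45354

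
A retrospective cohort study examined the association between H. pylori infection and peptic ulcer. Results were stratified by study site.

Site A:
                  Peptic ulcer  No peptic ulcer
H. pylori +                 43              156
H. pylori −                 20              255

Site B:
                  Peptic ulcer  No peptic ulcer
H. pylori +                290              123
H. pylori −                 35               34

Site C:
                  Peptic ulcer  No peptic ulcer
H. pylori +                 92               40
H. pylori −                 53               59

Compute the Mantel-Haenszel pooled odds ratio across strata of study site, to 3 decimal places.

OR_MH = Σ(aᵢdᵢ/nᵢ) / Σ(bᵢcᵢ/nᵢ), where nᵢ is the stratum total.
Stratum 1 (Site A): n = 474; a·d/n = 43·255/474 = 23.1329; b·c/n = 156·20/474 = 6.5823
Stratum 2 (Site B): n = 482; a·d/n = 290·34/482 = 20.4564; b·c/n = 123·35/482 = 8.9315
Stratum 3 (Site C): n = 244; a·d/n = 92·59/244 = 22.2459; b·c/n = 40·53/244 = 8.6885
OR_MH = (23.1329 + 20.4564 + 22.2459) / (6.5823 + 8.9315 + 8.6885) = 65.8352 / 24.2023 = 2.72020

2.720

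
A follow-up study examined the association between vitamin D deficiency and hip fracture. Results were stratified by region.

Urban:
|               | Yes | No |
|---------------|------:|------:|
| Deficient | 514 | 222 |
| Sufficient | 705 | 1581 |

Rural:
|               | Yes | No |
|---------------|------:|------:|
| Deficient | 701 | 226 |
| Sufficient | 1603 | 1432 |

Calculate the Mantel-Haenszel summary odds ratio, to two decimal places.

3.65

OR_MH = Σ(aᵢdᵢ/nᵢ) / Σ(bᵢcᵢ/nᵢ), where nᵢ is the stratum total.
Stratum 1 (Urban): n = 3022; a·d/n = 514·1581/3022 = 268.9060; b·c/n = 222·705/3022 = 51.7902
Stratum 2 (Rural): n = 3962; a·d/n = 701·1432/3962 = 253.3650; b·c/n = 226·1603/3962 = 91.4382
OR_MH = (268.9060 + 253.3650) / (51.7902 + 91.4382) = 522.2710 / 143.2284 = 3.64642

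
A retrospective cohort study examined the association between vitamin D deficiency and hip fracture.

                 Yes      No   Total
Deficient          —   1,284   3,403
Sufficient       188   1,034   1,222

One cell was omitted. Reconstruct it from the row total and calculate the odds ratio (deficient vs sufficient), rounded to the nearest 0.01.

The missing cell is in the exposed row: 3403 − 1284 = 2119.
So a = 2119, b = 1284, c = 188, d = 1034.
OR = (a·d)/(b·c) = (2119 × 1034) / (1284 × 188) = 2191046 / 241392 = 9.07671

9.08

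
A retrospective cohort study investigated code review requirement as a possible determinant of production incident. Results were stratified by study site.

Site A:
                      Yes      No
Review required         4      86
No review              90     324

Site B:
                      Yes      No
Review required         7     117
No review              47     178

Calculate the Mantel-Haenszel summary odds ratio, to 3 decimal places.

0.197

OR_MH = Σ(aᵢdᵢ/nᵢ) / Σ(bᵢcᵢ/nᵢ), where nᵢ is the stratum total.
Stratum 1 (Site A): n = 504; a·d/n = 4·324/504 = 2.5714; b·c/n = 86·90/504 = 15.3571
Stratum 2 (Site B): n = 349; a·d/n = 7·178/349 = 3.5702; b·c/n = 117·47/349 = 15.7564
OR_MH = (2.5714 + 3.5702) / (15.3571 + 15.7564) = 6.1416 / 31.1136 = 0.19739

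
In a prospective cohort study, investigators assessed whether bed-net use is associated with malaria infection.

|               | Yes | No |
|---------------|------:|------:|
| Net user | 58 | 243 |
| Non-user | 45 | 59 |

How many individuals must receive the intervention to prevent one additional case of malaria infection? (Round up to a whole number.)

Risk in treated group = 58/301 = 0.19269; risk in control = 45/104 = 0.43269.
Absolute risk reduction = 0.43269 − 0.19269 = 0.24000
NNT = 1 / ARR = 1 / 0.24000 = 4.167 → round up → 5

5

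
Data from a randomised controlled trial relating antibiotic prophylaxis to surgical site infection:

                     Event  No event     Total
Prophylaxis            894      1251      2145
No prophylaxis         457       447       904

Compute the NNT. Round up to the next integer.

Risk in treated group = 894/2145 = 0.41678; risk in control = 457/904 = 0.50553.
Absolute risk reduction = 0.50553 − 0.41678 = 0.08875
NNT = 1 / ARR = 1 / 0.08875 = 11.268 → round up → 12

12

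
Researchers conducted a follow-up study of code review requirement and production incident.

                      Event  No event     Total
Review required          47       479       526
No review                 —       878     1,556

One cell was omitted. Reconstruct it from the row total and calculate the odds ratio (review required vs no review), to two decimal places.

0.13

The missing cell is in the unexposed row: 1556 − 878 = 678.
So a = 47, b = 479, c = 678, d = 878.
OR = (a·d)/(b·c) = (47 × 878) / (479 × 678) = 41266 / 324762 = 0.12707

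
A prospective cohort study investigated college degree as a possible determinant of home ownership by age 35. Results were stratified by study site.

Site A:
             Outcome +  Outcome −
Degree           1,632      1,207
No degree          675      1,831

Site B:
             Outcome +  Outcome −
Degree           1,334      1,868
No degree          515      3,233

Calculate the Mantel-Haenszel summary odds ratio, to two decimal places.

OR_MH = Σ(aᵢdᵢ/nᵢ) / Σ(bᵢcᵢ/nᵢ), where nᵢ is the stratum total.
Stratum 1 (Site A): n = 5345; a·d/n = 1632·1831/5345 = 559.0630; b·c/n = 1207·675/5345 = 152.4275
Stratum 2 (Site B): n = 6950; a·d/n = 1334·3233/6950 = 620.5499; b·c/n = 1868·515/6950 = 138.4201
OR_MH = (559.0630 + 620.5499) / (152.4275 + 138.4201) = 1179.6130 / 290.8476 = 4.05578

4.06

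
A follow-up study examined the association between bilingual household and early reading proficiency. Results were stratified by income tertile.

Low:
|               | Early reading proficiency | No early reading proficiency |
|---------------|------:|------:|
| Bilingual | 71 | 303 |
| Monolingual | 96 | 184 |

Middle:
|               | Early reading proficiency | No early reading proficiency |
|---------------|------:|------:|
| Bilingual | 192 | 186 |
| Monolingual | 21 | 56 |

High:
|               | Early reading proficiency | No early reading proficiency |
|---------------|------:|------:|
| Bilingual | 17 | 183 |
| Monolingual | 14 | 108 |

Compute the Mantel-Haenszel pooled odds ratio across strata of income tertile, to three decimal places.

0.808

OR_MH = Σ(aᵢdᵢ/nᵢ) / Σ(bᵢcᵢ/nᵢ), where nᵢ is the stratum total.
Stratum 1 (Low): n = 654; a·d/n = 71·184/654 = 19.9755; b·c/n = 303·96/654 = 44.4771
Stratum 2 (Middle): n = 455; a·d/n = 192·56/455 = 23.6308; b·c/n = 186·21/455 = 8.5846
Stratum 3 (High): n = 322; a·d/n = 17·108/322 = 5.7019; b·c/n = 183·14/322 = 7.9565
OR_MH = (19.9755 + 23.6308 + 5.7019) / (44.4771 + 8.5846 + 7.9565) = 49.3082 / 61.0182 = 0.80809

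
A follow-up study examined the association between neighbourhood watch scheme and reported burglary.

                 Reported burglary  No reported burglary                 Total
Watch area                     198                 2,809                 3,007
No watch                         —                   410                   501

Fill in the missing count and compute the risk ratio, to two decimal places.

The missing cell is in the unexposed row: 501 − 410 = 91.
So a = 198, b = 2809, c = 91, d = 410.
RR = [a/(a+b)] / [c/(c+d)] = (198/3007) / (91/501) = 0.06585/0.18164 = 0.36252

0.36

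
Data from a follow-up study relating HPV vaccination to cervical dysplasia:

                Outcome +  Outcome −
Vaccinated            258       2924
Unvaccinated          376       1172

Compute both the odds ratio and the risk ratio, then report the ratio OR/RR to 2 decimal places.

Cells: a = 258, b = 2924, c = 376, d = 1172.
OR = (258·1172)/(2924·376) = 302376/1099424 = 0.27503
Risk in exposed = 258/3182 = 0.08108; risk in unexposed = 376/1548 = 0.24289; RR = 0.33381
OR/RR = 0.27503 / 0.33381 = 0.82391
The outcome is not rare, so the OR lies further from 1 than the RR.

0.82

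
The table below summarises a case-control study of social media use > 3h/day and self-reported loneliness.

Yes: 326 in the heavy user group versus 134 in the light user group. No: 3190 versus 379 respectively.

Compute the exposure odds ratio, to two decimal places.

From the description: a = 326, b = 3190, c = 134, d = 379.
OR = (a·d)/(b·c) = (326 × 379) / (3190 × 134) = 123554 / 427460 = 0.28904
Exposure is associated with lower odds of self-reported loneliness (OR = 0.29 < 1).

0.29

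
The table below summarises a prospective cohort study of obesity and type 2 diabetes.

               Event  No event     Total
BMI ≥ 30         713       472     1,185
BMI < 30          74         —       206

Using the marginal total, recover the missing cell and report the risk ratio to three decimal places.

1.675

The missing cell is in the unexposed row: 206 − 74 = 132.
So a = 713, b = 472, c = 74, d = 132.
RR = [a/(a+b)] / [c/(c+d)] = (713/1185) / (74/206) = 0.60169/0.35922 = 1.67497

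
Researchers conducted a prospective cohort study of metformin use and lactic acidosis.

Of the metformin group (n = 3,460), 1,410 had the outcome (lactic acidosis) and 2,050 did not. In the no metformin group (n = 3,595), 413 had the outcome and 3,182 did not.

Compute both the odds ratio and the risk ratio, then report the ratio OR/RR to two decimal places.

1.49

From the description: a = 1410, b = 2050, c = 413, d = 3182.
OR = (1410·3182)/(2050·413) = 4486620/846650 = 5.29926
Risk in exposed = 1410/3460 = 0.40751; risk in unexposed = 413/3595 = 0.11488; RR = 3.54725
OR/RR = 5.29926 / 3.54725 = 1.49391
The outcome is not rare, so the OR lies further from 1 than the RR.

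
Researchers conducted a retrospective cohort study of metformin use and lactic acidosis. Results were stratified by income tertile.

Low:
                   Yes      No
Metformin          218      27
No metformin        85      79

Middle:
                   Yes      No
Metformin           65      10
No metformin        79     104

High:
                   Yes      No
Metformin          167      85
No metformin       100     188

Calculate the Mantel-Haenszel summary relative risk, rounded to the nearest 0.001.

1.846

RR_MH = Σ(aᵢ·n₀ᵢ/nᵢ) / Σ(cᵢ·n₁ᵢ/nᵢ), with n₁ᵢ = aᵢ+bᵢ (exposed), n₀ᵢ = cᵢ+dᵢ (unexposed), nᵢ = n₁ᵢ+n₀ᵢ.
Stratum 1 (Low): n₁ = 245, n₀ = 164, n = 409; a·n₀/n = 218·164/409 = 87.4132; c·n₁/n = 85·245/409 = 50.9169
Stratum 2 (Middle): n₁ = 75, n₀ = 183, n = 258; a·n₀/n = 65·183/258 = 46.1047; c·n₁/n = 79·75/258 = 22.9651
Stratum 3 (High): n₁ = 252, n₀ = 288, n = 540; a·n₀/n = 167·288/540 = 89.0667; c·n₁/n = 100·252/540 = 46.6667
RR_MH = (87.4132 + 46.1047 + 89.0667) / (50.9169 + 22.9651 + 46.6667) = 222.5845 / 120.5487 = 1.84643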